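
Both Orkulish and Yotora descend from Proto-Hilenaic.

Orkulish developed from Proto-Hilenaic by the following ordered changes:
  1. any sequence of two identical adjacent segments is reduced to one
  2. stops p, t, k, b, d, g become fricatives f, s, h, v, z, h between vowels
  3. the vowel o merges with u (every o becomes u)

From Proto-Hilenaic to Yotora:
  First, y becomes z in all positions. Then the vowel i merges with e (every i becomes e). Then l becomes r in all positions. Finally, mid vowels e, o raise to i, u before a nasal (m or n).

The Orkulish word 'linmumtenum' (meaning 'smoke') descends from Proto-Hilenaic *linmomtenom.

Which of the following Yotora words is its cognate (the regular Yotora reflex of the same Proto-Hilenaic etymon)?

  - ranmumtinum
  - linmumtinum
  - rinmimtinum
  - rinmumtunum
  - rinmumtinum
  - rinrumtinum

Yotora: *linmomtenom
  linmomtenom (rule 1 does not apply)
  linmomtenom → lenmomtenom   [vowel merger]
  lenmomtenom → renmomtenom   [unconditioned shift]
  renmomtenom → rinmumtinum   [pre-nasal raising]
  giving Yotora rinmumtinum.
The other candidates each miss or misapply at least one Yotora change.

rinmumtinum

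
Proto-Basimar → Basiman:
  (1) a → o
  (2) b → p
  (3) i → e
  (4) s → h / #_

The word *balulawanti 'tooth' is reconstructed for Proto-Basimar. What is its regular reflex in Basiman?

polulowonte

Basiman: start from *balulawanti.
  rule 1 (vowel merger): balulawanti → bolulowonti
  rule 2 (unconditioned shift): bolulowonti → polulowonti
  rule 3 (vowel merger): polulowonti → polulowonte
  rule 4: no change — polulowonte
  ⇒ Basiman polulowonte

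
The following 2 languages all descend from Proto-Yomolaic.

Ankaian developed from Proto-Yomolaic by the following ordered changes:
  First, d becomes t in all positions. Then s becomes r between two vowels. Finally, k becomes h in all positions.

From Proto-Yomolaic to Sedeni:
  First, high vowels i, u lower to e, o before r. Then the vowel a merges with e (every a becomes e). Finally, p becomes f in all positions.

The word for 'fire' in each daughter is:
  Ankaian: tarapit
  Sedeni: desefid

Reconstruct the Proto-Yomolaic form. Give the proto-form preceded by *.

Position 7: Ankaian has t, Sedeni has d. Sedeni preserves d here (none of its changes turn any other segment into d), so the proto-segment is *d.
Position 2: Ankaian has a, Sedeni has e. Ankaian preserves a here (none of its changes turn any other segment into a), so the proto-segment is *a.
Position 4: Ankaian has a, Sedeni has e. Ankaian preserves a here (none of its changes turn any other segment into a), so the proto-segment is *a.
Verify the candidate proto-form against each daughter:
Ankaian: *dasapid > tasapit > tarapit  (by unconditioned shift, rhotacism)
Sedeni: *dasapid > desepid > desefid  (by vowel merger, unconditioned shift)
*dasapid is the unique common source.

*dasapid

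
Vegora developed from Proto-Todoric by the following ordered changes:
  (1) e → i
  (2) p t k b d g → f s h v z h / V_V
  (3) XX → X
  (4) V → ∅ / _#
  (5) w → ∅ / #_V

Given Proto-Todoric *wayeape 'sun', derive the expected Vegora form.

Vegora: start from *wayeape.
  rule 1 (vowel merger): wayeape → wayiapi
  rule 2 (intervocalic lenition): wayiapi → wayiafi
  rule 3: no change — wayiafi
  rule 4 (apocope): wayiafi → wayiaf
  rule 5 (glide loss): wayiaf → ayiaf
  ⇒ Vegora ayiaf

ayiaf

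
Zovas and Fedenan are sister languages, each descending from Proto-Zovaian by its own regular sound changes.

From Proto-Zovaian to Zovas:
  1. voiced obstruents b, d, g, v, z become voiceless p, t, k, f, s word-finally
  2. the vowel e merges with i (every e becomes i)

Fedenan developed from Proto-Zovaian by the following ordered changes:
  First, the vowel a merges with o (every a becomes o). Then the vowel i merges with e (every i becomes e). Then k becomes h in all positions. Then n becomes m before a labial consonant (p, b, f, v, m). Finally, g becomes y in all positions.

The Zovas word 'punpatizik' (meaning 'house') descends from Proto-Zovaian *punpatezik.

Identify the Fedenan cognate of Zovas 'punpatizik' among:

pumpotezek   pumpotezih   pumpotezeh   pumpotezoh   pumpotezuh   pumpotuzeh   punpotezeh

Fedenan: start from *punpatezik.
  rule 1 (vowel merger): punpatezik → punpotezik
  rule 2 (vowel merger): punpotezik → punpotezek
  rule 3 (unconditioned shift): punpotezek → punpotezeh
  rule 4 (nasal place assimilation): punpotezeh → pumpotezeh
  rule 5: no change — pumpotezeh
  ⇒ Fedenan pumpotezeh

pumpotezeh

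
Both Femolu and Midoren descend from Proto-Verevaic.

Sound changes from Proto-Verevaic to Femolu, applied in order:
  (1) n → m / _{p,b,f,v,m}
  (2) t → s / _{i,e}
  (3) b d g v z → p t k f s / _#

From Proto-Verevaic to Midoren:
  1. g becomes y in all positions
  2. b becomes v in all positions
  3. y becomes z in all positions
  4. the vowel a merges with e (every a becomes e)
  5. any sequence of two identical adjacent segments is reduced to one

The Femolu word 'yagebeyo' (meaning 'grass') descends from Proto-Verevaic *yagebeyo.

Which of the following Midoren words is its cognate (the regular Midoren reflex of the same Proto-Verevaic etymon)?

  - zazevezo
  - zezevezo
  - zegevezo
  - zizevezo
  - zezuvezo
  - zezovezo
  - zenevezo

zezevezo

Midoren: start from *yagebeyo.
  rule 1 (unconditioned shift): yagebeyo → yayebeyo
  rule 2 (unconditioned shift): yayebeyo → yayeveyo
  rule 3 (unconditioned shift): yayeveyo → zazevezo
  rule 4 (vowel merger): zazevezo → zezevezo
  rule 5: no change — zezevezo
  ⇒ Midoren zezevezo
Among the options, 'zezevezo' alone shows every Midoren change applied in order.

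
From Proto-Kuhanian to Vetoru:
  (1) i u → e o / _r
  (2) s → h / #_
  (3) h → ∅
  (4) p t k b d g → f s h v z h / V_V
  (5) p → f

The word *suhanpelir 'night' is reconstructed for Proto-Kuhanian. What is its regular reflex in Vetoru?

Vetoru: start from *suhanpelir.
  rule 1 (pre-rhotic lowering): suhanpelir → suhanpeler
  rule 2 (debuccalisation): suhanpeler → huhanpeler
  rule 3 (h-loss): huhanpeler → uanpeler
  rule 4: no change — uanpeler
  rule 5 (unconditioned shift): uanpeler → uanfeler
  ⇒ Vetoru uanfeler

uanfeler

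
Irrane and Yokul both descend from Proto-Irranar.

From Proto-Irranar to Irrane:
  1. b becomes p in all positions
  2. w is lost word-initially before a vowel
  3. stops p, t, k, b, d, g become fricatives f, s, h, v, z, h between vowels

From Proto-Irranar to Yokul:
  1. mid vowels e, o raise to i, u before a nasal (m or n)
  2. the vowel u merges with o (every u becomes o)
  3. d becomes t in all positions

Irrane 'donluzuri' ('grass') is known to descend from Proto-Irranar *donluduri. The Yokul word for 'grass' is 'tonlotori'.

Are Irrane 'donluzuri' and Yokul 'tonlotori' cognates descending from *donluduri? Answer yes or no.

Derive the expected Yokul reflex of *donluduri:
Yokul: *donluduri
  donluduri → dunluduri   [pre-nasal raising]
  dunluduri → donlodori   [vowel merger]
  donlodori → tonlotori   [unconditioned shift]
  giving Yokul tonlotori.
Yokul 'tonlotori' matches the regular reflex exactly, so the pair is cognate.

yes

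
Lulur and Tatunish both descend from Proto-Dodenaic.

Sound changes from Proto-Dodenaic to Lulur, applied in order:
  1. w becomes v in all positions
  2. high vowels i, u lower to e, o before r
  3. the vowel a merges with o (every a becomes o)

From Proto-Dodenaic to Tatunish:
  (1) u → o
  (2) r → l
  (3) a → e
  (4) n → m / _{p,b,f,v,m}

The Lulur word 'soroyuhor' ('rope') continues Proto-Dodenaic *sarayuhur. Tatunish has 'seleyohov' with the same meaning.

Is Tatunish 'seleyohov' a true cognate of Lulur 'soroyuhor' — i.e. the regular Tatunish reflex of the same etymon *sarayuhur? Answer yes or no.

no

Derive the expected Tatunish reflex of *sarayuhur:
Tatunish: *sarayuhur > sarayohor > salayohol > seleyohol  (by vowel merger, unconditioned shift, vowel merger)
The regular Tatunish reflex would be 'seleyohol', but the attested form is 'seleyohov'. The correspondence is irregular, so they are not cognates (the Tatunish form has a different source).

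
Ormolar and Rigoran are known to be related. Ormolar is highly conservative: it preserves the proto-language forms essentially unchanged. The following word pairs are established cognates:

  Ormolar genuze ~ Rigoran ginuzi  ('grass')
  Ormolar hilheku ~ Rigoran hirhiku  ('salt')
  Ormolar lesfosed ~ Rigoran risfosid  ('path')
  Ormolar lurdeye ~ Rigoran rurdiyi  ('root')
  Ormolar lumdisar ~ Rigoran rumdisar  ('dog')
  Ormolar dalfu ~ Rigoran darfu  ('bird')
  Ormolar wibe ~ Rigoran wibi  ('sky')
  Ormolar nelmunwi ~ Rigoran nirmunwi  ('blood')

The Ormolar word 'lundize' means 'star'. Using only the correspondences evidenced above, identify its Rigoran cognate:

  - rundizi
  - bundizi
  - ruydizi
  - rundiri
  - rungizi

rundizi

lurdeye ~ rurdiyi, lumdisar ~ rumdisar — Ormolar l corresponds to Rigoran r word-initially before a back vowel.
genuze ~ ginuzi, lurdeye ~ rurdiyi — Ormolar e corresponds to Rigoran i word-finally.
Applying these to Ormolar 'lundize':
  lundize → rundize   (l→r word-initially before a back vowel)
  rundize → rundizi   (e→i word-finally)
So the Rigoran cognate is 'rundizi'.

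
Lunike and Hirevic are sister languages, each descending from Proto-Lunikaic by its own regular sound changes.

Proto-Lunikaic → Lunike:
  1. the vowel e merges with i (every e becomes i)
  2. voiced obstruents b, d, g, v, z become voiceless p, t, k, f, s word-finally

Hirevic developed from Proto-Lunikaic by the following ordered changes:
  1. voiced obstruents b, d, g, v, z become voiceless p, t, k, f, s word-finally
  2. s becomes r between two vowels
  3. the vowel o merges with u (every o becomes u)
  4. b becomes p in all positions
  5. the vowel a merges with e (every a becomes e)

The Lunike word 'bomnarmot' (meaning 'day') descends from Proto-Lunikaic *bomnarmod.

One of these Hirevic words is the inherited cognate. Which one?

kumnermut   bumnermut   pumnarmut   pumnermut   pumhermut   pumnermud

Hirevic: *bomnarmod > bomnarmot > bumnarmut > pumnarmut > pumnermut  (by final devoicing, vowel merger, unconditioned shift, vowel merger)
The other candidates each miss or misapply at least one Hirevic change.

pumnermut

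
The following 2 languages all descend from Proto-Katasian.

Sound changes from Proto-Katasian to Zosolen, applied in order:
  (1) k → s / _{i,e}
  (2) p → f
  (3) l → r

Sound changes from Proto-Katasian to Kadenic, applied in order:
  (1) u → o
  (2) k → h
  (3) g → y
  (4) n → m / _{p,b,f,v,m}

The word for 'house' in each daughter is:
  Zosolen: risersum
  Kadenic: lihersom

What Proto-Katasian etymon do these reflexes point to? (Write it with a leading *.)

Position 3: Zosolen has s, Kadenic has h. Taking the neighbouring segments as reconstructed: Zosolen s could go back to *k or *s; Kadenic h could go back to *k or *h — the one source consistent with every daughter is *k.
Position 1: Zosolen has r, Kadenic has l. Kadenic preserves l here (none of its changes turn any other segment into l), so the proto-segment is *l.
This points to *likersum. Verify forward in each daughter:
Zosolen: start from *likersum.
  rule 1 (palatalisation): likersum → lisersum
  rule 2: no change — lisersum
  rule 3 (unconditioned shift): lisersum → risersum
  ⇒ Zosolen risersum
Kadenic: *likersum
  likersum → likersom   [vowel merger]
  likersom → lihersom   [unconditioned shift]
  lihersom (rule 3 does not apply)
  lihersom (rule 4 does not apply)
  giving Kadenic lihersom.
No other proto-form is consistent with every reflex, so the reconstruction is *likersum.

*likersum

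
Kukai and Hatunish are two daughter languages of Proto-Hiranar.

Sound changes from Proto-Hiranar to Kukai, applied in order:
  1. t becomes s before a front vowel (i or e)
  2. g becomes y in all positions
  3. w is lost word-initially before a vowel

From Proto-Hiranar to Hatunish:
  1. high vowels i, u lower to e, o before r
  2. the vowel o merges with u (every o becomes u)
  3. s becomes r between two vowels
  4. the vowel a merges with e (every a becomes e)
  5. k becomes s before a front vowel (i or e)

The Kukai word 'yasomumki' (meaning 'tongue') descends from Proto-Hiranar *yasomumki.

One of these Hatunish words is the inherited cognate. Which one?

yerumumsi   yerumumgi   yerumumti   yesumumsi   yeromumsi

yerumumsi

Hatunish: *yasomumki
  yasomumki (rule 1 does not apply)
  yasomumki → yasumumki   [vowel merger]
  yasumumki → yarumumki   [rhotacism]
  yarumumki → yerumumki   [vowel merger]
  yerumumki → yerumumsi   [palatalisation]
  giving Hatunish yerumumsi.
Among the options, 'yerumumsi' alone shows every Hatunish change applied in order.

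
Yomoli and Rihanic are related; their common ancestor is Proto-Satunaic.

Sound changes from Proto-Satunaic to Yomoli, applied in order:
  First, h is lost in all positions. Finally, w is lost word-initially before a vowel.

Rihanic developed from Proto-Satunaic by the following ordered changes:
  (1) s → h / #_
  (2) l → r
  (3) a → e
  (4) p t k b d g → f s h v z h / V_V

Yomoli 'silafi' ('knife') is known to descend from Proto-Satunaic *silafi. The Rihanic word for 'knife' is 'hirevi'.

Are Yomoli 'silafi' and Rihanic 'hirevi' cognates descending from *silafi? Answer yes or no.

Derive the expected Rihanic reflex of *silafi:
Rihanic: start from *silafi.
  rule 1 (debuccalisation): silafi → hilafi
  rule 2 (unconditioned shift): hilafi → hirafi
  rule 3 (vowel merger): hirafi → hirefi
  rule 4: no change — hirefi
  ⇒ Rihanic hirefi
The regular Rihanic reflex would be 'hirefi', but the attested form is 'hirevi'. The correspondence is irregular, so they are not cognates (the Rihanic form has a different source).

no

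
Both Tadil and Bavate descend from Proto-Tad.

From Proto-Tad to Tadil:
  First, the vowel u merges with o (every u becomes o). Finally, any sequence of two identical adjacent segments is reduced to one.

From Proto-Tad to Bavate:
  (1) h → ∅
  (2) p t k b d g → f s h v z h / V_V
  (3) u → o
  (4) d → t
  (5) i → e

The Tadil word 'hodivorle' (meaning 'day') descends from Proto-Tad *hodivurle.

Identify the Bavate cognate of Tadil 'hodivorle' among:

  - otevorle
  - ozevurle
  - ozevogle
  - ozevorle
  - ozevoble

Bavate: *hodivurle
  hodivurle → odivurle   [h-loss]
  odivurle → ozivurle   [intervocalic lenition]
  ozivurle → ozivorle   [vowel merger]
  ozivorle (rule 4 does not apply)
  ozivorle → ozevorle   [vowel merger]
  giving Bavate ozevorle.

ozevorle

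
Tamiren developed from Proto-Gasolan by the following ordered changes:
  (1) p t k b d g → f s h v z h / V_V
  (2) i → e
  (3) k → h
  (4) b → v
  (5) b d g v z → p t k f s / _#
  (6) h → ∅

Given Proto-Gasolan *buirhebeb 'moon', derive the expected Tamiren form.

Tamiren: start from *buirhebeb.
  rule 1 (intervocalic lenition): buirhebeb → buirheveb
  rule 2 (vowel merger): buirheveb → buerheveb
  rule 3: no change — buerheveb
  rule 4 (unconditioned shift): buerheveb → vuerhevev
  rule 5 (final devoicing): vuerhevev → vuerhevef
  rule 6 (h-loss): vuerhevef → vuerevef
  ⇒ Tamiren vuerevef

vuerevef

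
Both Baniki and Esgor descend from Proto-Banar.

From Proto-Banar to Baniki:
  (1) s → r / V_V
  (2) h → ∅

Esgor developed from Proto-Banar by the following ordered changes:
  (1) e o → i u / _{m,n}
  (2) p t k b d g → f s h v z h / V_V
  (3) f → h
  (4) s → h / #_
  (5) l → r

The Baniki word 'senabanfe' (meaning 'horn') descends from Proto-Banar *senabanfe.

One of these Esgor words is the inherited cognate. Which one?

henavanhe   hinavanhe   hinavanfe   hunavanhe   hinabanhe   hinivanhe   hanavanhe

hinavanhe

Esgor: start from *senabanfe.
  rule 1 (pre-nasal raising): senabanfe → sinabanfe
  rule 2 (intervocalic lenition): sinabanfe → sinavanfe
  rule 3 (unconditioned shift): sinavanfe → sinavanhe
  rule 4 (debuccalisation): sinavanhe → hinavanhe
  rule 5: no change — hinavanhe
  ⇒ Esgor hinavanhe
Among the options, 'hinavanhe' alone shows every Esgor change applied in order.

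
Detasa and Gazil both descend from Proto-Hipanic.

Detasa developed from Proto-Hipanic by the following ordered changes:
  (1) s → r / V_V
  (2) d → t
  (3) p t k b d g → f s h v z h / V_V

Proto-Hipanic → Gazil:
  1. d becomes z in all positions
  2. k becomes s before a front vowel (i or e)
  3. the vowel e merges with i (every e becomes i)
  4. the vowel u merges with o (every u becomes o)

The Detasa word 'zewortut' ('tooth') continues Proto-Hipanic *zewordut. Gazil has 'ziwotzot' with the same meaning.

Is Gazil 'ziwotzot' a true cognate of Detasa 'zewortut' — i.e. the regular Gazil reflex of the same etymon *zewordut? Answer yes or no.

Derive the expected Gazil reflex of *zewordut:
Gazil: start from *zewordut.
  rule 1 (unconditioned shift): zewordut → zeworzut
  rule 2: no change — zeworzut
  rule 3 (vowel merger): zeworzut → ziworzut
  rule 4 (vowel merger): ziworzut → ziworzot
  ⇒ Gazil ziworzot
The regular Gazil reflex would be 'ziworzot', but the attested form is 'ziwotzot'. The correspondence is irregular, so they are not cognates (the Gazil form has a different source).

no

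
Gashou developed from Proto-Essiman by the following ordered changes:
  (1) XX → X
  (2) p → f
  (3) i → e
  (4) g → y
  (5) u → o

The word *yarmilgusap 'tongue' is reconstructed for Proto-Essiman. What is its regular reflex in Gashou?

yarmelyosaf

Gashou: start from *yarmilgusap.
  rule 1: no change — yarmilgusap
  rule 2 (unconditioned shift): yarmilgusap → yarmilgusaf
  rule 3 (vowel merger): yarmilgusaf → yarmelgusaf
  rule 4 (unconditioned shift): yarmelgusaf → yarmelyusaf
  rule 5 (vowel merger): yarmelyusaf → yarmelyosaf
  ⇒ Gashou yarmelyosaf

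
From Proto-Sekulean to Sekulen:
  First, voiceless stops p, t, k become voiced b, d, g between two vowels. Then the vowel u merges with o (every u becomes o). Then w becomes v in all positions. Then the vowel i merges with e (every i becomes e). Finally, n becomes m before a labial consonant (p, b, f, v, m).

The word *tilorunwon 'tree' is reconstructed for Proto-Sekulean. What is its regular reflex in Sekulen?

Sekulen: *tilorunwon
  tilorunwon (rule 1 does not apply)
  tilorunwon → tiloronwon   [vowel merger]
  tiloronwon → tiloronvon   [unconditioned shift]
  tiloronvon → teloronvon   [vowel merger]
  teloronvon → teloromvon   [nasal place assimilation]
  giving Sekulen teloromvon.

teloromvon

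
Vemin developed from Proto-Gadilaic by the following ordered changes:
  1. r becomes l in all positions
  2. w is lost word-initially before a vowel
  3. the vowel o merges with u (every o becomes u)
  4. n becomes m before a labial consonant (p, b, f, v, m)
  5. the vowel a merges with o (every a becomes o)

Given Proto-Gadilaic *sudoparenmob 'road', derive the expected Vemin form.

Vemin: start from *sudoparenmob.
  rule 1 (unconditioned shift): sudoparenmob → sudopalenmob
  rule 2: no change — sudopalenmob
  rule 3 (vowel merger): sudopalenmob → sudupalenmub
  rule 4 (nasal place assimilation): sudupalenmub → sudupalemmub
  rule 5 (vowel merger): sudupalemmub → sudupolemmub
  ⇒ Vemin sudupolemmub

sudupolemmub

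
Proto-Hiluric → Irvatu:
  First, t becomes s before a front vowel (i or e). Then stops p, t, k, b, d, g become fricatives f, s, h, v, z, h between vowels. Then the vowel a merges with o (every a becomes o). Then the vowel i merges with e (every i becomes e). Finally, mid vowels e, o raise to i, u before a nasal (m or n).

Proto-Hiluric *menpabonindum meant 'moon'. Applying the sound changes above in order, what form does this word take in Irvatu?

Irvatu: start from *menpabonindum.
  rule 1: no change — menpabonindum
  rule 2 (intervocalic lenition): menpabonindum → menpavonindum
  rule 3 (vowel merger): menpavonindum → menpovonindum
  rule 4 (vowel merger): menpovonindum → menpovonendum
  rule 5 (pre-nasal raising): menpovonendum → minpovunindum
  ⇒ Irvatu minpovunindum

minpovunindum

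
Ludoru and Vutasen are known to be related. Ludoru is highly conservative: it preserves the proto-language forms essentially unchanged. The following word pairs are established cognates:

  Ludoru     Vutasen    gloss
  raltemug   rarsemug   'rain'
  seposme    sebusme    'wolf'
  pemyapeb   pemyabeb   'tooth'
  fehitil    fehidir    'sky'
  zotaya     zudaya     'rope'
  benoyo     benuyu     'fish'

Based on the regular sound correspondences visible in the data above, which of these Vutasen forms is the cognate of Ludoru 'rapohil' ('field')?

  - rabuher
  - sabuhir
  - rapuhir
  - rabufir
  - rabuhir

rabuhir

seposme ~ sebusme — Ludoru p corresponds to Vutasen b between vowels (before a back vowel).
seposme ~ sebusme, zotaya ~ zudaya — Ludoru o corresponds to Vutasen u after a consonant, before a consonant other than r, m, n, p, b, f, v.
fehitil ~ fehidir — Ludoru l corresponds to Vutasen r word-finally.
Applying these to Ludoru 'rapohil':
  rapohil → rabohil   (p→b between vowels (before a back vowel))
  rabohil → rabuhil   (o→u after a consonant, before a consonant other than r, m, n, p, b, f, v)
  rabuhil → rabuhir   (l→r word-finally)
So the Vutasen cognate is 'rabuhir'.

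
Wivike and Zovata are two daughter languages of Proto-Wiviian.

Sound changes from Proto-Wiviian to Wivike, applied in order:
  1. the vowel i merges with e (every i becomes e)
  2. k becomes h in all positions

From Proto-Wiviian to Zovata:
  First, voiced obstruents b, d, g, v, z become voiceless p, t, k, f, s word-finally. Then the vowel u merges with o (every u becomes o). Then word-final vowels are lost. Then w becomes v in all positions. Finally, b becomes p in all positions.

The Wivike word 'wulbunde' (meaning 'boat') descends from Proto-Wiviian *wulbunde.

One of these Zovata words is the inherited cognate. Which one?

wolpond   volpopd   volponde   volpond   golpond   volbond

volpond

Zovata: *wulbunde > wolbonde > wolbond > volbond > volpond  (by vowel merger, apocope, unconditioned shift, unconditioned shift)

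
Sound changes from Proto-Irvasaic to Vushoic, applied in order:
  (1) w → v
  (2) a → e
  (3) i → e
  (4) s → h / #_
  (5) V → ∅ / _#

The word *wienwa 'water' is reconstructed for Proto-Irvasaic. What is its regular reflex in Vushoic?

Vushoic: *wienwa > vienva > vienve > veenve > veenv  (by unconditioned shift, vowel merger, vowel merger, apocope)

veenv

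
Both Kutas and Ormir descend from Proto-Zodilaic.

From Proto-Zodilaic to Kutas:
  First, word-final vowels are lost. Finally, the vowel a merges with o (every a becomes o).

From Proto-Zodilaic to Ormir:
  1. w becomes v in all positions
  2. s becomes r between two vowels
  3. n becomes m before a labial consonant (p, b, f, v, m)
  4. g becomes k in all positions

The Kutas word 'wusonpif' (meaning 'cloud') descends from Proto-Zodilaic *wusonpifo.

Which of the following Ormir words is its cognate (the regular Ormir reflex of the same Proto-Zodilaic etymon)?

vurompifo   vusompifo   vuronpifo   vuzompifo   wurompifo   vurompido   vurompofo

Ormir: *wusonpifo > vusonpifo > vuronpifo > vurompifo  (by unconditioned shift, rhotacism, nasal place assimilation)
Only 'vurompifo' matches the regular Ormir development of *wusonpifo.

vurompifo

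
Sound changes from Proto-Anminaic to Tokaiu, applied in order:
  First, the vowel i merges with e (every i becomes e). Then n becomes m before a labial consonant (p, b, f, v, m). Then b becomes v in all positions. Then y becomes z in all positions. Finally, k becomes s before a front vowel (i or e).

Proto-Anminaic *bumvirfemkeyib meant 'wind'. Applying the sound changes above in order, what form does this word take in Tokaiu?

vumverfemsezev

Tokaiu: start from *bumvirfemkeyib.
  rule 1 (vowel merger): bumvirfemkeyib → bumverfemkeyeb
  rule 2: no change — bumverfemkeyeb
  rule 3 (unconditioned shift): bumverfemkeyeb → vumverfemkeyev
  rule 4 (unconditioned shift): vumverfemkeyev → vumverfemkezev
  rule 5 (palatalisation): vumverfemkezev → vumverfemsezev
  ⇒ Tokaiu vumverfemsezev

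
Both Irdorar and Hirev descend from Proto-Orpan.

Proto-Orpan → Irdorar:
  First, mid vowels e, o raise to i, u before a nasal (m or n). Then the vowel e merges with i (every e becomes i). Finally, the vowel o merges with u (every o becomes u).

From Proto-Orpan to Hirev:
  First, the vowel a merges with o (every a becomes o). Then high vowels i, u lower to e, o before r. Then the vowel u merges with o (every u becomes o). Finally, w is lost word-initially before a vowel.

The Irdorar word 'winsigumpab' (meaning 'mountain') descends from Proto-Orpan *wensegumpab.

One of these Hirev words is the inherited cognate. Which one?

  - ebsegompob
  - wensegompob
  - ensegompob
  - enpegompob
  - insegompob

ensegompob

Hirev: start from *wensegumpab.
  rule 1 (vowel merger): wensegumpab → wensegumpob
  rule 2: no change — wensegumpob
  rule 3 (vowel merger): wensegumpob → wensegompob
  rule 4 (glide loss): wensegompob → ensegompob
  ⇒ Hirev ensegompob
Among the options, 'ensegompob' alone shows every Hirev change applied in order.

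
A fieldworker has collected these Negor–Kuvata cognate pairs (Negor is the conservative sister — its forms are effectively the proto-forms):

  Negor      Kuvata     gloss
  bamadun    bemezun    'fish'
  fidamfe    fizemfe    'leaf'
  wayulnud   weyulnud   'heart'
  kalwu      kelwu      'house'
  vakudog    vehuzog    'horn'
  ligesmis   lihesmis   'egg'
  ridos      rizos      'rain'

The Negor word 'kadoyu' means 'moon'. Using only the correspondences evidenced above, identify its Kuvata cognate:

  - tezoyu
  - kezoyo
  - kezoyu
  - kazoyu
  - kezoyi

bamadun ~ bemezun, wayulnud ~ weyulnud — Negor a corresponds to Kuvata e after a consonant, before a consonant other than r, m, n, p, b, f, v.
vakudog ~ vehuzog, ridos ~ rizos — Negor d corresponds to Kuvata z between vowels (before a back vowel).
Applying these to Negor 'kadoyu':
  kadoyu → kedoyu   (a→e after a consonant, before a consonant other than r, m, n, p, b, f, v)
  kedoyu → kezoyu   (d→z between vowels (before a back vowel))
So the Kuvata cognate is 'kezoyu'.

kezoyu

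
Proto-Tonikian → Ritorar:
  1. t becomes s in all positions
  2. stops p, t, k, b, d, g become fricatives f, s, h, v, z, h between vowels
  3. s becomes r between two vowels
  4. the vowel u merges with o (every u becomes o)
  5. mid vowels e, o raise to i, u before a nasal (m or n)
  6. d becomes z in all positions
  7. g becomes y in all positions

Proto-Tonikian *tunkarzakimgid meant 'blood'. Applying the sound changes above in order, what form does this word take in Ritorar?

sunkarzahimyiz

Ritorar: start from *tunkarzakimgid.
  rule 1 (unconditioned shift): tunkarzakimgid → sunkarzakimgid
  rule 2 (intervocalic lenition): sunkarzakimgid → sunkarzahimgid
  rule 3: no change — sunkarzahimgid
  rule 4 (vowel merger): sunkarzahimgid → sonkarzahimgid
  rule 5 (pre-nasal raising): sonkarzahimgid → sunkarzahimgid
  rule 6 (unconditioned shift): sunkarzahimgid → sunkarzahimgiz
  rule 7 (unconditioned shift): sunkarzahimgiz → sunkarzahimyiz
  ⇒ Ritorar sunkarzahimyiz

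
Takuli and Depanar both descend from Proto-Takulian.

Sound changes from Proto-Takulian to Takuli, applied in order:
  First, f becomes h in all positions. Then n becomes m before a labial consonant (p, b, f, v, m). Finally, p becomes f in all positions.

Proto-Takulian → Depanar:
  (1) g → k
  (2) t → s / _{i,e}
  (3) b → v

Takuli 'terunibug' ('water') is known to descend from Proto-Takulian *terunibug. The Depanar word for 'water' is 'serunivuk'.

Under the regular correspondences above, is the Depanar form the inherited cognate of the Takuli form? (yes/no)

Derive the expected Depanar reflex of *terunibug:
Depanar: *terunibug
  terunibug → terunibuk   [unconditioned shift]
  terunibuk → serunibuk   [palatalisation]
  serunibuk → serunivuk   [unconditioned shift]
  giving Depanar serunivuk.
Depanar 'serunivuk' matches the regular reflex exactly, so the pair is cognate.

yes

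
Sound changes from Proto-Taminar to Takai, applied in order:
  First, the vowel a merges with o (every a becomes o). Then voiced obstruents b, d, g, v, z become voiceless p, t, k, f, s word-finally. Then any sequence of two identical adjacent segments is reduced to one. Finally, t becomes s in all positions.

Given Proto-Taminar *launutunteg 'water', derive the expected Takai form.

Takai: *launutunteg > lounutunteg > lounutuntek > lounusunsek  (by vowel merger, final devoicing, unconditioned shift)

lounusunsek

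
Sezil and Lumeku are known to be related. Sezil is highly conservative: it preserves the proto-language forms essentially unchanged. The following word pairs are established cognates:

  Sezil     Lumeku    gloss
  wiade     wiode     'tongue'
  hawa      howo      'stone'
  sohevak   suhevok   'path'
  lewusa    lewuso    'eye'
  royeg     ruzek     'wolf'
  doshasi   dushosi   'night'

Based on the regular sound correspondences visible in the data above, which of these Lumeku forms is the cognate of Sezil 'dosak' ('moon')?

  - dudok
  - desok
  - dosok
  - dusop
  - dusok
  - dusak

dusok

sohevak ~ suhevok, royeg ~ ruzek — Sezil o corresponds to Lumeku u after a consonant, before a consonant other than r, m, n, p, b, f, v.
hawa ~ howo, sohevak ~ suhevok — Sezil a corresponds to Lumeku o after a consonant, before a consonant other than r, m, n, p, b, f, v.
Applying these to Sezil 'dosak':
  dosak → dusak   (o→u after a consonant, before a consonant other than r, m, n, p, b, f, v)
  dusak → dusok   (a→o after a consonant, before a consonant other than r, m, n, p, b, f, v)
So the Lumeku cognate is 'dusok'.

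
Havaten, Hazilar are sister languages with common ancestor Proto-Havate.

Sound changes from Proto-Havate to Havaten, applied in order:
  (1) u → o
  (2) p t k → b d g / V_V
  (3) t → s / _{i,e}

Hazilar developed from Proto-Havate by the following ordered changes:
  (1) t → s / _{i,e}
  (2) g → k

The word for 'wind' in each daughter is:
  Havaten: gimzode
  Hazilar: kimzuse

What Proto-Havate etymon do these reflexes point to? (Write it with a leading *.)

Position 1: Havaten has g, Hazilar has k. Taking the neighbouring segments as reconstructed: Havaten g can only go back to *g; Hazilar k could go back to *k or *g — the one source consistent with every daughter is *g.
Position 6: Havaten has d, Hazilar has s. Taking the neighbouring segments as reconstructed: Havaten d could go back to *t or *d; Hazilar s could go back to *t or *s — the one source consistent with every daughter is *t.
Position 5: Havaten has o, Hazilar has u. Hazilar preserves u here (none of its changes turn any other segment into u), so the proto-segment is *u.
Continuing position by position gives *gimzute; check it forward:
Havaten: start from *gimzute.
  rule 1 (vowel merger): gimzute → gimzote
  rule 2 (intervocalic voicing): gimzote → gimzode
  rule 3: no change — gimzode
  ⇒ Havaten gimzode
Hazilar: *gimzute
  gimzute → gimzuse   [palatalisation]
  gimzuse → kimzuse   [unconditioned shift]
  giving Hazilar kimzuse.
No other proto-form is consistent with every reflex, so the reconstruction is *gimzute.

*gimzute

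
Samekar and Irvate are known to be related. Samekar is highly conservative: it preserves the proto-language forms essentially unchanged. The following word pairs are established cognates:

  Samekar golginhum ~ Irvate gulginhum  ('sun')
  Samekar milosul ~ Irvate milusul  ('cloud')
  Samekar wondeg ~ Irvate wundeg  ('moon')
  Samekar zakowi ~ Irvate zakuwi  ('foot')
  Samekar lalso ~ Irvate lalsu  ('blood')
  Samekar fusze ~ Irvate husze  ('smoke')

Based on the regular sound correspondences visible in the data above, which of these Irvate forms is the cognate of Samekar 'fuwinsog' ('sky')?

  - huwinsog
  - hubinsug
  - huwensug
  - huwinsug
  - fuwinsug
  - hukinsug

huwinsug

fusze ~ husze — Samekar f corresponds to Irvate h word-initially before a back vowel.
golginhum ~ gulginhum, milosul ~ milusul — Samekar o corresponds to Irvate u after a consonant, before a consonant other than r, m, n, p, b, f, v.
Applying these to Samekar 'fuwinsog':
  fuwinsog → huwinsog   (f→h word-initially before a back vowel)
  huwinsog → huwinsug   (o→u after a consonant, before a consonant other than r, m, n, p, b, f, v)
So the Irvate cognate is 'huwinsug'.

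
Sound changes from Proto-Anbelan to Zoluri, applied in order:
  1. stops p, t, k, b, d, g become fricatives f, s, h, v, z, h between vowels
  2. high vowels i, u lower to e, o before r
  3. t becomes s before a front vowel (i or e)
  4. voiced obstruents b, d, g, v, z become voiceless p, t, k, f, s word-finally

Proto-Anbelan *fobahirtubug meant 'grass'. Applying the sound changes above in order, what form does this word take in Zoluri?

Zoluri: *fobahirtubug
  fobahirtubug → fovahirtuvug   [intervocalic lenition]
  fovahirtuvug → fovahertuvug   [pre-rhotic lowering]
  fovahertuvug (rule 3 does not apply)
  fovahertuvug → fovahertuvuk   [final devoicing]
  giving Zoluri fovahertuvuk.

fovahertuvuk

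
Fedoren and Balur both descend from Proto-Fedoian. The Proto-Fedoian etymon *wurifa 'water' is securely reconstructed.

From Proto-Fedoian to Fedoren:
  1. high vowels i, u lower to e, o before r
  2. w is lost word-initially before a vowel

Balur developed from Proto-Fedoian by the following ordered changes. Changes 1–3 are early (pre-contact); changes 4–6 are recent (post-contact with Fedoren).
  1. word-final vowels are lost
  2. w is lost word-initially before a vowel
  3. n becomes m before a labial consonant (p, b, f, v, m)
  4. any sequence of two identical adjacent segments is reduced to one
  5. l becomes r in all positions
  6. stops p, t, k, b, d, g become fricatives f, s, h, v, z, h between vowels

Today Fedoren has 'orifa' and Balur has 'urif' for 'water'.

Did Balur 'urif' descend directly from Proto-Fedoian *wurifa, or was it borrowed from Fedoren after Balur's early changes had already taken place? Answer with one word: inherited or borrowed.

If inherited, *wurifa would pass through all of Balur's changes:
Balur: start from *wurifa.
  rule 1 (apocope): wurifa → wurif
  rule 2 (glide loss): wurif → urif
  rule 3: no change — urif
  rule 4: no change — urif
  rule 5: no change — urif
  rule 6: no change — urif
  ⇒ Balur urif
If borrowed from Fedoren 'orifa' after the early changes, it would undergo only the recent ones:
  rule 4 (degemination): no change (orifa)
  rule 5 (unconditioned shift): no change (orifa)
  rule 6 (intervocalic lenition): no change (orifa)
  ⇒ as a loan: orifa
Balur 'urif' matches the inherited outcome exactly, so it is an inherited cognate, not a loan.

inherited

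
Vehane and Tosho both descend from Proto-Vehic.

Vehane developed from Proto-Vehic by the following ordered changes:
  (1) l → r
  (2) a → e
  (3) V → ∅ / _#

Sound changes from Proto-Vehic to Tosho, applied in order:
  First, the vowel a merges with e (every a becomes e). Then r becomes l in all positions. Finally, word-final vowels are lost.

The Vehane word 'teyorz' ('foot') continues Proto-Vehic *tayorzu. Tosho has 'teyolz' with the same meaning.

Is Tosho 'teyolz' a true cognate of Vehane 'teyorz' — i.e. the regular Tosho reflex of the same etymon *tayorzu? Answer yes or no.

yes

Derive the expected Tosho reflex of *tayorzu:
Tosho: *tayorzu
  tayorzu → teyorzu   [vowel merger]
  teyorzu → teyolzu   [unconditioned shift]
  teyolzu → teyolz   [apocope]
  giving Tosho teyolz.
Tosho 'teyolz' matches the regular reflex exactly, so the pair is cognate.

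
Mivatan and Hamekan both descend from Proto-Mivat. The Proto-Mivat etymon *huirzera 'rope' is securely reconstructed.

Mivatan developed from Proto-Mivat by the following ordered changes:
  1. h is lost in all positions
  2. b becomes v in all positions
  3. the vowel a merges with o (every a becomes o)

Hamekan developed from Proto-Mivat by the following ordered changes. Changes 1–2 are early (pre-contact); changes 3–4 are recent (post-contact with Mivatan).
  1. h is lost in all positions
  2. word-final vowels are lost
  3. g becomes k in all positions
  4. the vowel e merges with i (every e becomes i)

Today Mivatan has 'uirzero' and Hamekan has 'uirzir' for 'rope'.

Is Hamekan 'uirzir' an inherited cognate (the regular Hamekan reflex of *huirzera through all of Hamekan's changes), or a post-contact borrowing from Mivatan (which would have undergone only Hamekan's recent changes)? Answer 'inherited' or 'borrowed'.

If inherited, *huirzera would pass through all of Hamekan's changes:
Hamekan: start from *huirzera.
  rule 1 (h-loss): huirzera → uirzera
  rule 2 (apocope): uirzera → uirzer
  rule 3: no change — uirzer
  rule 4 (vowel merger): uirzer → uirzir
  ⇒ Hamekan uirzir
If borrowed from Mivatan 'uirzero' after the early changes, it would undergo only the recent ones:
  rule 3 (unconditioned shift): no change (uirzero)
  rule 4 (vowel merger): uirzero → uirziro
  ⇒ as a loan: uirziro
Hamekan 'uirzir' matches the inherited outcome exactly, so it is an inherited cognate, not a loan.

inherited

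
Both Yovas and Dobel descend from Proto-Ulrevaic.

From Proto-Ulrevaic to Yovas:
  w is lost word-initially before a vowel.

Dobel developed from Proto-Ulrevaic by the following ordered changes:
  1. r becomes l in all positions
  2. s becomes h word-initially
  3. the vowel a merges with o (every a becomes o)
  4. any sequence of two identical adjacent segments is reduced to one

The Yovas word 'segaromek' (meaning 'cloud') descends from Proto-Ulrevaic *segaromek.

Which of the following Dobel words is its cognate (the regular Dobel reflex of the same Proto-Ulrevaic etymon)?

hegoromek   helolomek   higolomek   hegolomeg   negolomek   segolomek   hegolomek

hegolomek

Dobel: *segaromek
  segaromek → segalomek   [unconditioned shift]
  segalomek → hegalomek   [debuccalisation]
  hegalomek → hegolomek   [vowel merger]
  hegolomek (rule 4 does not apply)
  giving Dobel hegolomek.
The other candidates each miss or misapply at least one Dobel change.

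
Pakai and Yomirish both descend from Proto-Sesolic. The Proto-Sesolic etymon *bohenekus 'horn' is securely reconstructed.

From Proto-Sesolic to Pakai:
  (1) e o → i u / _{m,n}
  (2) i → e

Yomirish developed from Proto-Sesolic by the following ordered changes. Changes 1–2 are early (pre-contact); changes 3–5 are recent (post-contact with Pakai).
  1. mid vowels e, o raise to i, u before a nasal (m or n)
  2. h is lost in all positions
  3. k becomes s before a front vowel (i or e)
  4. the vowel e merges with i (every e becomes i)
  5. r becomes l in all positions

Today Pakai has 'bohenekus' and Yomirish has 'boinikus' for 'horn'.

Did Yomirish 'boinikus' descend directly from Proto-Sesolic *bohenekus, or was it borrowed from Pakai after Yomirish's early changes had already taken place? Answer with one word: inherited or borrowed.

If inherited, *bohenekus would pass through all of Yomirish's changes:
Yomirish: *bohenekus > bohinekus > boinekus > boinikus  (by pre-nasal raising, h-loss, vowel merger)
If borrowed from Pakai 'bohenekus' after the early changes, it would undergo only the recent ones:
  rule 3 (palatalisation): no change (bohenekus)
  rule 4 (vowel merger): bohenekus → bohinikus
  rule 5 (unconditioned shift): no change (bohinikus)
  ⇒ as a loan: bohinikus
Yomirish 'boinikus' matches the inherited outcome exactly, so it is an inherited cognate, not a loan.

inherited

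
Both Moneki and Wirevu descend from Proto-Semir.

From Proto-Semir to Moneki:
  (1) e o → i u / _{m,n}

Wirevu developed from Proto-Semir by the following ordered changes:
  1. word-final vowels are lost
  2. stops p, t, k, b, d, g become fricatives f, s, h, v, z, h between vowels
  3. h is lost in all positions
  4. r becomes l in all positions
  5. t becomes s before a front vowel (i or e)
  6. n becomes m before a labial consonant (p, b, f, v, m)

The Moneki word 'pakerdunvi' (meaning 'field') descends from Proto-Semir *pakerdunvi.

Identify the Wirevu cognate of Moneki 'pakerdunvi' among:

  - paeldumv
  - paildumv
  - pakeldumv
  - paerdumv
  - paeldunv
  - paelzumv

Wirevu: *pakerdunvi
  pakerdunvi → pakerdunv   [apocope]
  pakerdunv → paherdunv   [intervocalic lenition]
  paherdunv → paerdunv   [h-loss]
  paerdunv → paeldunv   [unconditioned shift]
  paeldunv (rule 5 does not apply)
  paeldunv → paeldumv   [nasal place assimilation]
  giving Wirevu paeldumv.
The other candidates each miss or misapply at least one Wirevu change.

paeldumv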